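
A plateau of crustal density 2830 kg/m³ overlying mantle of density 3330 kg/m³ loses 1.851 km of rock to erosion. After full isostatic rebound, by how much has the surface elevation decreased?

0.278 km

Rebound u = e ρ_c/ρ_m = 1.851 km × 2830/3330 = 1.573 km.
Net surface drop = e − u = 1.851 km − 1.573 km = e (ρ_m − ρ_c)/ρ_m = 0.278 km.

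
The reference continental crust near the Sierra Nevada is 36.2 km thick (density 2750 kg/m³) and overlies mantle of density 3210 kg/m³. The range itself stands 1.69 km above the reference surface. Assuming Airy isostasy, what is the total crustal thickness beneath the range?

Root depth r = h ρ_c / (ρ_m − ρ_c) = 1.69 km × 2750 / 460 = 10.1 km.
Total thickness = T + h + r = 36.2 km + 1.69 km + 10.1 km = 48 km.

48 km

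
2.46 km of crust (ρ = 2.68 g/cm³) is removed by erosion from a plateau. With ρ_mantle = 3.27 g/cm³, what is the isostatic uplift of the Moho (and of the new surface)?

2.02 km

Unloading: uplift u = e ρ_c/ρ_m = 2.46 km × 2.68/3.27 = 2.02 km.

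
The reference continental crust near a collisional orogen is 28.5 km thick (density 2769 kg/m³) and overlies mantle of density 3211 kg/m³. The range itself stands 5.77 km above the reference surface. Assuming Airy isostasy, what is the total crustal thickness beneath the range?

70.4 km

Root depth r = h ρ_c / (ρ_m − ρ_c) = 5.77 km × 2769 / 442 = 36.15 km.
Total thickness = T + h + r = 28.5 km + 5.77 km + 36.15 km = 70.4 km.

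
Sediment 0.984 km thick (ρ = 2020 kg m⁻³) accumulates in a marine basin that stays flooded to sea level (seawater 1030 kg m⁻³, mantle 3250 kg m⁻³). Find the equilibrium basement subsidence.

0.439 km

Submarine loading: the sediment displaces seawater, and the subsidence is in turn flooded, so s (ρ_m − ρ_w) = t (ρ_sed − ρ_w).
s = 0.984 km × (2020 − 1030) / (3250 − 1030) = 0.439 km.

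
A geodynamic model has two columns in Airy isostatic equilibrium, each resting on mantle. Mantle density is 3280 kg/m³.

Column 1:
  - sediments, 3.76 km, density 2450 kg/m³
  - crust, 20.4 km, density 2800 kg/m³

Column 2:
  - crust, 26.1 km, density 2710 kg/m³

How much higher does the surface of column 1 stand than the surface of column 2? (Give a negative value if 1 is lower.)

For any compensation level in the mantle, the mantle terms cancel and isostasy reduces to e = (Σt_1 − Σt_2) − (Σ(ρt)_1 − Σ(ρt)_2) / ρ_m.
Σt_1 = 24.16 km; Σt_2 = 26.1 km; Σ(ρt)_1 = 66332; Σ(ρt)_2 = 70731 (in km·kg/m³).
e = (24.16 − 26.1) − (66332 − 70731) / 3280 = −0.599 km.

−0.599 km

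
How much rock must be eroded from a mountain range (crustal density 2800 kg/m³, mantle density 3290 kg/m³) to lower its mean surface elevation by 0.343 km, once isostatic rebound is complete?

Net drop Δ = e − u = e − e ρ_c/ρ_m = e (ρ_m − ρ_c)/ρ_m.
e = Δ ρ_m/(ρ_m − ρ_c) = 0.343 km × 3290/490 = 2.3 km.

2.3 km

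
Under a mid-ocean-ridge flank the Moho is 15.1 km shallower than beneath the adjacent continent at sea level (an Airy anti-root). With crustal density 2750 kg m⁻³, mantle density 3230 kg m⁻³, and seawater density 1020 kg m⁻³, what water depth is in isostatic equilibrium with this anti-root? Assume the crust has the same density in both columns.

4.19 km

Replacing a thickness d of crust by seawater at the top must be balanced by replacing crust with mantle at the base: d (ρ_c − ρ_w) = a (ρ_m − ρ_c).
d = a (ρ_m − ρ_c)/(ρ_c − ρ_w) = 15.1 km × 480/1730 = 4.19 km.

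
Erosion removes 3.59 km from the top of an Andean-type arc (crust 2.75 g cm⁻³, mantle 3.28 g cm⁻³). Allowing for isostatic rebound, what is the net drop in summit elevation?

0.58 km

Rebound u = e ρ_c/ρ_m = 3.59 km × 2.75/3.28 = 3.01 km.
Net surface drop = e − u = 3.59 km − 3.01 km = e (ρ_m − ρ_c)/ρ_m = 0.58 km.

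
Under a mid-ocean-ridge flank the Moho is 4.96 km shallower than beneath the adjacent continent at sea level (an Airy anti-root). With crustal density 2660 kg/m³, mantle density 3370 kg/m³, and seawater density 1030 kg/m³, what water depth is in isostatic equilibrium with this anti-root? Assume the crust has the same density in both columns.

Replacing a thickness d of crust by seawater at the top must be balanced by replacing crust with mantle at the base: d (ρ_c − ρ_w) = a (ρ_m − ρ_c).
d = a (ρ_m − ρ_c)/(ρ_c − ρ_w) = 4.96 km × 710/1630 = 2.16 km.

2.16 km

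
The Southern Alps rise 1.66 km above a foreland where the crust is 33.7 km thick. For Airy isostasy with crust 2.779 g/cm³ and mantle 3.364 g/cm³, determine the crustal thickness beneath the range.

Root depth r = h ρ_c / (ρ_m − ρ_c) = 1.66 km × 2.779 / 0.585 = 7.886 km.
Total thickness = T + h + r = 33.7 km + 1.66 km + 7.886 km = 43.2 km.

43.2 km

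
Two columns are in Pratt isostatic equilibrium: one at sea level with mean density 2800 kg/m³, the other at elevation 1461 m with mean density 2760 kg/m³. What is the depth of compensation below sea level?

ρ_ref D = ρ (D + h) → D (ρ_ref − ρ) = ρ h.
D = ρ h/(ρ_ref − ρ) = 2760 × 1461 m/(2800 − 2760) = 101000 m.

101000 m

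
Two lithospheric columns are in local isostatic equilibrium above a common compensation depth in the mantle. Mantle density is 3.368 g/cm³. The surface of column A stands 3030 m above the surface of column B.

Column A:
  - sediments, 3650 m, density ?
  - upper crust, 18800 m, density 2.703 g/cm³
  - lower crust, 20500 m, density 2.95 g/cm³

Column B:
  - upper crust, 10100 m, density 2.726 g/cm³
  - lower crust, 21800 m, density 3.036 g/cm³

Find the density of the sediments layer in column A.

Take the compensation level at the base of the deeper column (depth z_c below the surface of column A) and equate Σ ρ_i t_i down to z_c; mantle fills any gap and the z_c terms cancel.
Column A: 3650×ρ + 18800×2.703 + 20500×2.95 + (z_c − 42950)×3.368
Column B: 3030×0 + 10100×2.726 + 21800×3.036 + (z_c − 3030 − 31900)×3.368
The z_c×3.368 term appears on both sides and cancels. Collect the known terms of each column as K = Σ(ρt)_known − 3.368 × (depth of known layers): K_A = 111291.4 − 3.368×42950 = −33364.2; K_B = 93717.4 − 3.368×(3030 + 31900) = −23926.84.
Balance: K_A + 3650×ρ = K_B, so ρ = (K_B − K_A)/3650 = 9437.36/3650 = 2.59 g/cm³.

2.59 g/cm³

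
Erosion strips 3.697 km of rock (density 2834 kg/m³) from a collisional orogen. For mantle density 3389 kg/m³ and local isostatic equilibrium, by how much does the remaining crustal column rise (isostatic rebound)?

3.09 km

Unloading: uplift u = e ρ_c/ρ_m = 3.697 km × 2834/3389 = 3.09 km.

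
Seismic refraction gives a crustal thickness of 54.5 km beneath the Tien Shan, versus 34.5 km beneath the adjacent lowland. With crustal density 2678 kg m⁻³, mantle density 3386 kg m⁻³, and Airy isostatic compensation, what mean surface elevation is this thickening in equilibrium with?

4.18 km

Excess crust Δ = 54.5 km − 34.5 km = 20 km, split between elevation h and root r with h + r = Δ.
Airy balance ρ_c h = (ρ_m − ρ_c) r gives r = h ρ_c/(ρ_m − ρ_c), so h (1 + ρ_c/(ρ_m − ρ_c)) = Δ, i.e. h = Δ (ρ_m − ρ_c)/ρ_m.
h = 20 km × 708/3386 = 4.18 km.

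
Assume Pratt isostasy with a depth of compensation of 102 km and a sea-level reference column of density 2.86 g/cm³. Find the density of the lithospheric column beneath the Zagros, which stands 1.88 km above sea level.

Pratt balance: ρ_ref D = ρ (D + h).
ρ = ρ_ref D/(D + h) = 2.86 × 102 km/(102 km + 1.88 km) = 2.81 g/cm³.

2.81 g/cm³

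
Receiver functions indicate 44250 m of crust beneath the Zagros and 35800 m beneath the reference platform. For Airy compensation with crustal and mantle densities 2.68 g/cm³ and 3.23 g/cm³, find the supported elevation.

Excess crust Δ = 44250 m − 35800 m = 8450 m, split between elevation h and root r with h + r = Δ.
Airy balance ρ_c h = (ρ_m − ρ_c) r gives r = h ρ_c/(ρ_m − ρ_c), so h (1 + ρ_c/(ρ_m − ρ_c)) = Δ, i.e. h = Δ (ρ_m − ρ_c)/ρ_m.
h = 8450 m × 0.55/3.23 = 1440 m.

1440 m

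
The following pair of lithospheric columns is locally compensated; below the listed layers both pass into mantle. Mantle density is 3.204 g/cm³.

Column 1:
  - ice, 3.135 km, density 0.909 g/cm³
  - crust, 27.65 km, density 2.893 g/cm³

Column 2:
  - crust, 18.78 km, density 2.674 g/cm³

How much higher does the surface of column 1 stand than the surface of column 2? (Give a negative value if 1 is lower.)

1.82 km

For any compensation level in the mantle, the mantle terms cancel and isostasy reduces to e = (Σt_1 − Σt_2) − (Σ(ρt)_1 − Σ(ρt)_2) / ρ_m.
Σt_1 = 30.785 km; Σt_2 = 18.78 km; Σ(ρt)_1 = 82.841165; Σ(ρt)_2 = 50.21772 (in km·g/cm³).
e = (30.785 − 18.78) − (82.841165 − 50.21772) / 3.204 = 1.82 km.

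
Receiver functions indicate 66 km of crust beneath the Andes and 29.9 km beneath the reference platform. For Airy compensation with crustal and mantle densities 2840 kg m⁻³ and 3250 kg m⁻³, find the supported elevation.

Excess crust Δ = 66 km − 29.9 km = 36.1 km, split between elevation h and root r with h + r = Δ.
Airy balance ρ_c h = (ρ_m − ρ_c) r gives r = h ρ_c/(ρ_m − ρ_c), so h (1 + ρ_c/(ρ_m − ρ_c)) = Δ, i.e. h = Δ (ρ_m − ρ_c)/ρ_m.
h = 36.1 km × 410/3250 = 4.55 km.

4.55 km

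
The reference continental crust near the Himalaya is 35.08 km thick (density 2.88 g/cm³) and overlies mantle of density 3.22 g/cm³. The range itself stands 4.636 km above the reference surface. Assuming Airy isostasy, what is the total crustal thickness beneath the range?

79 km

Root depth r = h ρ_c / (ρ_m − ρ_c) = 4.636 km × 2.88 / 0.34 = 39.27 km.
Total thickness = T + h + r = 35.08 km + 4.636 km + 39.27 km = 79 km.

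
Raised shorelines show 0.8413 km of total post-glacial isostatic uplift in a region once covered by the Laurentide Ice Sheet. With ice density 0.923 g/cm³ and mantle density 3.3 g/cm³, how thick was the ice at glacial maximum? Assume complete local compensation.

u = t ρ_ice/ρ_m → t = u ρ_m/ρ_ice = 0.8413 km × 3.3/0.923 = 3.01 km.

3.01 km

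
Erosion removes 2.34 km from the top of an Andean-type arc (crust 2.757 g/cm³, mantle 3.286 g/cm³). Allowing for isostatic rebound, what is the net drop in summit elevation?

Rebound u = e ρ_c/ρ_m = 2.34 km × 2.757/3.286 = 1.963 km.
Net surface drop = e − u = 2.34 km − 1.963 km = e (ρ_m − ρ_c)/ρ_m = 0.377 km.

0.377 km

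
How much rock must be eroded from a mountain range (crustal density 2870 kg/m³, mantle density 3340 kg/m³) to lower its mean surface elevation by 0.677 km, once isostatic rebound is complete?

Net drop Δ = e − u = e − e ρ_c/ρ_m = e (ρ_m − ρ_c)/ρ_m.
e = Δ ρ_m/(ρ_m − ρ_c) = 0.677 km × 3340/470 = 4.81 km.

4.81 km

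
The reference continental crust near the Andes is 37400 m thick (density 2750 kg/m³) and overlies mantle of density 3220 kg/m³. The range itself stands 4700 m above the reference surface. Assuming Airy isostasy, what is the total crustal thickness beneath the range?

Root depth r = h ρ_c / (ρ_m − ρ_c) = 4700 m × 2750 / 470 = 27500 m.
Total thickness = T + h + r = 37400 m + 4700 m + 27500 m = 69600 m.

69600 m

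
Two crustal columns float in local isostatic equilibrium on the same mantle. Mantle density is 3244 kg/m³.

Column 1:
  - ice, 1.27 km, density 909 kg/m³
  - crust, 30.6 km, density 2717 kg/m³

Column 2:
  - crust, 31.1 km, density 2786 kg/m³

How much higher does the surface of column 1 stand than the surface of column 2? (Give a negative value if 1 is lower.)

1.49 km

For any compensation level in the mantle, the mantle terms cancel and isostasy reduces to e = (Σt_1 − Σt_2) − (Σ(ρt)_1 − Σ(ρt)_2) / ρ_m.
Σt_1 = 31.87 km; Σt_2 = 31.1 km; Σ(ρt)_1 = 84294.63; Σ(ρt)_2 = 86644.6 (in km·kg/m³).
e = (31.87 − 31.1) − (84294.63 − 86644.6) / 3244 = 1.49 km.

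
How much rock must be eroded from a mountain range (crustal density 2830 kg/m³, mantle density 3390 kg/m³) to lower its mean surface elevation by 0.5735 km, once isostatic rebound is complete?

Net drop Δ = e − u = e − e ρ_c/ρ_m = e (ρ_m − ρ_c)/ρ_m.
e = Δ ρ_m/(ρ_m − ρ_c) = 0.5735 km × 3390/560 = 3.47 km.

3.47 km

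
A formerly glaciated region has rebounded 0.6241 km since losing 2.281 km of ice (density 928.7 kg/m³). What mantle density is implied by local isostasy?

ρ_m = ρ_ice t / u = 928.7 × 2.281 km/0.6241 km = 3390 kg/m³.

3390 kg/m³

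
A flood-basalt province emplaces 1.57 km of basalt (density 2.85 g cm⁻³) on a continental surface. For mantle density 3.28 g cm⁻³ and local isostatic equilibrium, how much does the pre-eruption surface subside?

Subaerial loading: s = t ρ_load / ρ_m.
s = 1.57 km × 2.85/3.28 = 1.36 km.

1.36 km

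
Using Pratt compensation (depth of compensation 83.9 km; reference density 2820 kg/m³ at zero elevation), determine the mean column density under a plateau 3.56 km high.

Pratt balance: ρ_ref D = ρ (D + h).
ρ = ρ_ref D/(D + h) = 2820 × 83.9 km/(83.9 km + 3.56 km) = 2710 kg/m³.

2710 kg/m³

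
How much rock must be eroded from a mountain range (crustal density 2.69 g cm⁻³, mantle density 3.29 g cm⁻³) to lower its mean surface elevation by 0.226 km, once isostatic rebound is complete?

Net drop Δ = e − u = e − e ρ_c/ρ_m = e (ρ_m − ρ_c)/ρ_m.
e = Δ ρ_m/(ρ_m − ρ_c) = 0.226 km × 3.29/0.6 = 1.24 km.

1.24 km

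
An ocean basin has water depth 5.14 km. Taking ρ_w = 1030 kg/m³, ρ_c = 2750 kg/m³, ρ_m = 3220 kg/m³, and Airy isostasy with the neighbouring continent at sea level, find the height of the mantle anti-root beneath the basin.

18.8 km

By Archimedes' principle applied to the lithosphere: replacing crust with seawater at the top is compensated by replacing crust with mantle at the base: d (ρ_c − ρ_w) = a (ρ_m − ρ_c).
a = d (ρ_c − ρ_w)/(ρ_m − ρ_c) = 5.14 km × 1720/470 = 18.8 km.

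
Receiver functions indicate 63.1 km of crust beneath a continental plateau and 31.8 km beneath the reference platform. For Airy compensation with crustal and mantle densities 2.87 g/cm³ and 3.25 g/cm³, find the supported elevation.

Excess crust Δ = 63.1 km − 31.8 km = 31.3 km, split between elevation h and root r with h + r = Δ.
Airy balance ρ_c h = (ρ_m − ρ_c) r gives r = h ρ_c/(ρ_m − ρ_c), so h (1 + ρ_c/(ρ_m − ρ_c)) = Δ, i.e. h = Δ (ρ_m − ρ_c)/ρ_m.
h = 31.3 km × 0.38/3.25 = 3.66 km.

3.66 km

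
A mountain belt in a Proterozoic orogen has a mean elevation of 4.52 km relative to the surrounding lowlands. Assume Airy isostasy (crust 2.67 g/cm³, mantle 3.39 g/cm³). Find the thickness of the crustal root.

By Archimedes' principle applied to the lithosphere: the weight of the topography is balanced by the buoyancy of the root, ρ_c h = (ρ_m − ρ_c) r.
r = h · ρ_c / (ρ_m − ρ_c) = 4.52 km × 2.67 / (3.39 − 2.67) = 16.8 km.

16.8 km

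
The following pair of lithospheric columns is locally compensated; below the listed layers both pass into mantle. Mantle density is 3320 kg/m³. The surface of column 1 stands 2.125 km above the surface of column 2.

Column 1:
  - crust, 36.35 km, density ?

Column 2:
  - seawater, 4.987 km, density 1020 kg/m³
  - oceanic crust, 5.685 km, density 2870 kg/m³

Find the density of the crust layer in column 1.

2740 kg/m³

Take the compensation level at the base of the deeper column (depth z_c below the surface of column 1) and equate Σ ρ_i t_i down to z_c; mantle fills any gap and the z_c terms cancel.
Column 1: 36.35×ρ + (z_c − 36.35)×3320
Column 2: 2.125×0 + 4.987×1020 + 5.685×2870 + (z_c − 2.125 − 10.672)×3320
The z_c×3320 term appears on both sides and cancels. Collect the known terms of each column as K = Σ(ρt)_known − 3320 × (depth of known layers): K_1 = 0 − 3320×36.35 = −120682; K_2 = 21402.69 − 3320×(2.125 + 10.672) = −21083.35.
Balance: K_1 + 36.35×ρ = K_2, so ρ = (K_2 − K_1)/36.35 = 99598.7/36.35 = 2740 kg/m³.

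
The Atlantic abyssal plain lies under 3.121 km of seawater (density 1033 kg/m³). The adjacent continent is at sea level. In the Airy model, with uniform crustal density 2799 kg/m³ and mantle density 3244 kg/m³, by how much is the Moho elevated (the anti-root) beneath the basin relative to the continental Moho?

Isostatic balance requires: replacing crust with seawater at the top is compensated by replacing crust with mantle at the base: d (ρ_c − ρ_w) = a (ρ_m − ρ_c).
a = d (ρ_c − ρ_w)/(ρ_m − ρ_c) = 3.121 km × 1766/445 = 12.4 km.

12.4 km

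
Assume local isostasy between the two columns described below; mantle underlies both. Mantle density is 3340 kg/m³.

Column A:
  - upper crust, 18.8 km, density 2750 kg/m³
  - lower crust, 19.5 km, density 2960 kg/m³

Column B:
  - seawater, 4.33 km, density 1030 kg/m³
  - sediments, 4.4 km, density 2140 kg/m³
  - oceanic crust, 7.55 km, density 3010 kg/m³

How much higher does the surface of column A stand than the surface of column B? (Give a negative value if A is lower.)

0.218 km

For any compensation level in the mantle, the mantle terms cancel and isostasy reduces to e = (Σt_A − Σt_B) − (Σ(ρt)_A − Σ(ρt)_B) / ρ_m.
Σt_A = 38.3 km; Σt_B = 16.28 km; Σ(ρt)_A = 109420; Σ(ρt)_B = 36601.4 (in km·kg/m³).
e = (38.3 − 16.28) − (109420 − 36601.4) / 3340 = 0.218 km.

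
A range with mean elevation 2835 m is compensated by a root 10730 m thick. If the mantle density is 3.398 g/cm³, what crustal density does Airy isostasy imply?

ρ_c h = (ρ_m − ρ_c) r → ρ_c (h + r) = ρ_m r → ρ_c = ρ_m r / (h + r).
ρ_c = 3.398 × 10730 m / (2835 m + 10730 m) = 2.69 g/cm³.

2.69 g/cm³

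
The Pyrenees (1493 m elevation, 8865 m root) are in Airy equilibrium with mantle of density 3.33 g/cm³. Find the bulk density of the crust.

2.85 g/cm³

ρ_c h = (ρ_m − ρ_c) r → ρ_c (h + r) = ρ_m r → ρ_c = ρ_m r / (h + r).
ρ_c = 3.33 × 8865 m / (1493 m + 8865 m) = 2.85 g/cm³.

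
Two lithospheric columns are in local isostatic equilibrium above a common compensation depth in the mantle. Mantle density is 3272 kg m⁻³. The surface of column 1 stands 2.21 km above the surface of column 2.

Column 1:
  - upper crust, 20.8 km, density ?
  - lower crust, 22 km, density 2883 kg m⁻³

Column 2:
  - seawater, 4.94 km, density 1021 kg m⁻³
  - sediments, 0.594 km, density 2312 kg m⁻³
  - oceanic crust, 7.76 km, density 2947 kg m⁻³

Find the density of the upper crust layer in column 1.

2650 kg m⁻³

Take the compensation level at the base of the deeper column (depth z_c below the surface of column 1) and equate Σ ρ_i t_i down to z_c; mantle fills any gap and the z_c terms cancel.
Column 1: 20.8×ρ + 22×2883 + (z_c − 42.8)×3272
Column 2: 2.21×0 + 4.94×1021 + 0.594×2312 + 7.76×2947 + (z_c − 2.21 − 13.294)×3272
The z_c×3272 term appears on both sides and cancels. Collect the known terms of each column as K = Σ(ρt)_known − 3272 × (depth of known layers): K_1 = 63426 − 3272×42.8 = −76615.6; K_2 = 29285.788 − 3272×(2.21 + 13.294) = −21443.3.
Balance: K_1 + 20.8×ρ = K_2, so ρ = (K_2 − K_1)/20.8 = 55172.3/20.8 = 2650 kg m⁻³.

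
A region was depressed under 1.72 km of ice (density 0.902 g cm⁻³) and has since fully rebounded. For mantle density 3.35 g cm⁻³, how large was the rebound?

Removing the load lets mantle flow back in; uplift u satisfies ρ_ice t = ρ_m u.
u = t ρ_ice/ρ_m = 1.72 km × 0.902/3.35 = 0.463 km.

0.463 km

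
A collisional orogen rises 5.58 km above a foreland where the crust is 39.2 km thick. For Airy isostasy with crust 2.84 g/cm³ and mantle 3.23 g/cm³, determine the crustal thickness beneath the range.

85.4 km

Root depth r = h ρ_c / (ρ_m − ρ_c) = 5.58 km × 2.84 / 0.39 = 40.63 km.
Total thickness = T + h + r = 39.2 km + 5.58 km + 40.63 km = 85.4 km.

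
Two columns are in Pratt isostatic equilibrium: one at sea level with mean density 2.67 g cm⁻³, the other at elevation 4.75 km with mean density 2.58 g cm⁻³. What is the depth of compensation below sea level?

136 km

ρ_ref D = ρ (D + h) → D (ρ_ref − ρ) = ρ h.
D = ρ h/(ρ_ref − ρ) = 2.58 × 4.75 km/(2.67 − 2.58) = 136 km.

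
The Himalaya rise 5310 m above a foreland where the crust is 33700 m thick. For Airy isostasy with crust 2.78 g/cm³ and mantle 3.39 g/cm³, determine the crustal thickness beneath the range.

63200 m

Root depth r = h ρ_c / (ρ_m − ρ_c) = 5310 m × 2.78 / 0.61 = 24200 m.
Total thickness = T + h + r = 33700 m + 5310 m + 24200 m = 63200 m.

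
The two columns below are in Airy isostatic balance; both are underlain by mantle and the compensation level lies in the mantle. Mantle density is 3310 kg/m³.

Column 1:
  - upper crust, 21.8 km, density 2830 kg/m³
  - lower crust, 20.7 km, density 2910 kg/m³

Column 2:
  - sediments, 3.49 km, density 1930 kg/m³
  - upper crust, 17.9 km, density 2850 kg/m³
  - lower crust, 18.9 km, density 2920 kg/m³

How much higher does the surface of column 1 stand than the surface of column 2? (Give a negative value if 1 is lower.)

−0.507 km

For any compensation level in the mantle, the mantle terms cancel and isostasy reduces to e = (Σt_1 − Σt_2) − (Σ(ρt)_1 − Σ(ρt)_2) / ρ_m.
Σt_1 = 42.5 km; Σt_2 = 40.29 km; Σ(ρt)_1 = 121931; Σ(ρt)_2 = 112938.7 (in km·kg/m³).
e = (42.5 − 40.29) − (121931 − 112938.7) / 3310 = −0.507 km.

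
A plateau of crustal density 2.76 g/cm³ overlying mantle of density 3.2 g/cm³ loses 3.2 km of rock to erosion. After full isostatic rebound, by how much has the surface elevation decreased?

0.44 km

Rebound u = e ρ_c/ρ_m = 3.2 km × 2.76/3.2 = 2.76 km.
Net surface drop = e − u = 3.2 km − 2.76 km = e (ρ_m − ρ_c)/ρ_m = 0.44 km.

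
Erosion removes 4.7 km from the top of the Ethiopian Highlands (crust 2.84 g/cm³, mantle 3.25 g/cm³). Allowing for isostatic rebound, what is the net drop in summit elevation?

Rebound u = e ρ_c/ρ_m = 4.7 km × 2.84/3.25 = 4.107 km.
Net surface drop = e − u = 4.7 km − 4.107 km = e (ρ_m − ρ_c)/ρ_m = 0.593 km.

0.593 km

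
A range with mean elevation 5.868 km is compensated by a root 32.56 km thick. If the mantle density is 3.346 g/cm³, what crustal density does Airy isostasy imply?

ρ_c h = (ρ_m − ρ_c) r → ρ_c (h + r) = ρ_m r → ρ_c = ρ_m r / (h + r).
ρ_c = 3.346 × 32.56 km / (5.868 km + 32.56 km) = 2.84 g/cm³.

2.84 g/cm³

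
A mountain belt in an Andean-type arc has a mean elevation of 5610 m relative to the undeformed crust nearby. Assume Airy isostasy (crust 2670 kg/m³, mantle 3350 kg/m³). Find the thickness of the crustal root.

22000 m

Balancing pressure at the compensation depth: the weight of the topography is balanced by the buoyancy of the root, ρ_c h = (ρ_m − ρ_c) r.
r = h · ρ_c / (ρ_m − ρ_c) = 5610 m × 2670 / (3350 − 2670) = 22000 m.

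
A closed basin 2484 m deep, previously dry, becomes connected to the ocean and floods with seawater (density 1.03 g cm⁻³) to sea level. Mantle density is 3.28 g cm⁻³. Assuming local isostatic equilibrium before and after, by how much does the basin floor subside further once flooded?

1140 m

After flooding the water column is d + s deep. Its weight must equal the weight of mantle displaced by the extra subsidence s: (d + s) ρ_w = s ρ_m.
s = d ρ_w / (ρ_m − ρ_w) = 2484 m × 1.03/(3.28 − 1.03) = 1140 m.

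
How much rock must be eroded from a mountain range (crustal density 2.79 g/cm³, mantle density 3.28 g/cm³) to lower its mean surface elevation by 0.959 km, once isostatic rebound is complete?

6.42 km

Net drop Δ = e − u = e − e ρ_c/ρ_m = e (ρ_m − ρ_c)/ρ_m.
e = Δ ρ_m/(ρ_m − ρ_c) = 0.959 km × 3.28/0.49 = 6.42 km.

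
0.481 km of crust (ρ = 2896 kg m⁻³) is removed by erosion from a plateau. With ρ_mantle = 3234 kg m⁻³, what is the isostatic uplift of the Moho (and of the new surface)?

Unloading: uplift u = e ρ_c/ρ_m = 0.481 km × 2896/3234 = 0.431 km.

0.431 km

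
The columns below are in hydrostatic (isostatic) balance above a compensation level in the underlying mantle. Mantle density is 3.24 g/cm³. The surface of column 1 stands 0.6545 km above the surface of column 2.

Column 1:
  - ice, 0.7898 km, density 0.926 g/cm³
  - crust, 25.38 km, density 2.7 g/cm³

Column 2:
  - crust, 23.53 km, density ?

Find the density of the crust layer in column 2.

2.67 g/cm³

Take the compensation level at the base of the deeper column (depth z_c below the surface of column 1) and equate Σ ρ_i t_i down to z_c; mantle fills any gap and the z_c terms cancel.
Column 1: 0.7898×0.926 + 25.38×2.7 + (z_c − 26.1698)×3.24
Column 2: 0.6545×0 + 23.53×ρ + (z_c − 0.6545 − 23.53)×3.24
The z_c×3.24 term appears on both sides and cancels. Collect the known terms of each column as K = Σ(ρt)_known − 3.24 × (depth of known layers): K_1 = 69.2573548 − 3.24×26.1698 = −15.5327972; K_2 = 0 − 3.24×(0.6545 + 23.53) = −78.35778.
Balance: K_1 = K_2 + 23.53×ρ, so ρ = (K_1 − K_2)/23.53 = 62.825/23.53 = 2.67 g/cm³.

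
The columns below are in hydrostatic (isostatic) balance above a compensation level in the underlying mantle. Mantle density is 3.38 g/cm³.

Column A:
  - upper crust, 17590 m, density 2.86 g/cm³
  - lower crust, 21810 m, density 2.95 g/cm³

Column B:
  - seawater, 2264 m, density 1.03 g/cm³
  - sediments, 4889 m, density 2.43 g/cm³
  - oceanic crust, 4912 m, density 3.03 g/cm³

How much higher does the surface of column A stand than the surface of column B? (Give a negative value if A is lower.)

For any compensation level in the mantle, the mantle terms cancel and isostasy reduces to e = (Σt_A − Σt_B) − (Σ(ρt)_A − Σ(ρt)_B) / ρ_m.
Σt_A = 39400 m; Σt_B = 12065 m; Σ(ρt)_A = 114646.9; Σ(ρt)_B = 29095.55 (in m·g/cm³).
e = (39400 − 12065) − (114646.9 − 29095.55) / 3.38 = 2020 m.

2020 m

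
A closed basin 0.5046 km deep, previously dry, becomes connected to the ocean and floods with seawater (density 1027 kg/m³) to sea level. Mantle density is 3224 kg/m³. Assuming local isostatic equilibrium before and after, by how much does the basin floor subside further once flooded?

After flooding the water column is d + s deep. Its weight must equal the weight of mantle displaced by the extra subsidence s: (d + s) ρ_w = s ρ_m.
s = d ρ_w / (ρ_m − ρ_w) = 0.5046 km × 1027/(3224 − 1027) = 0.236 km.

0.236 km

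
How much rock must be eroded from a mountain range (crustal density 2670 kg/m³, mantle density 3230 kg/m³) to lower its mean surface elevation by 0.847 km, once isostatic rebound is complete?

Net drop Δ = e − u = e − e ρ_c/ρ_m = e (ρ_m − ρ_c)/ρ_m.
e = Δ ρ_m/(ρ_m − ρ_c) = 0.847 km × 3230/560 = 4.89 km.

4.89 km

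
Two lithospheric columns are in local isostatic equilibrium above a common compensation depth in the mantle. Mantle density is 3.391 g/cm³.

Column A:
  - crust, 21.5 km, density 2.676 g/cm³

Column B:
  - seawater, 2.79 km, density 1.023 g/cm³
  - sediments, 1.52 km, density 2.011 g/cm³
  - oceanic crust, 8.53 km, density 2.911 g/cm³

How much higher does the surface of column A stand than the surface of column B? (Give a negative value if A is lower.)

0.759 km

For any compensation level in the mantle, the mantle terms cancel and isostasy reduces to e = (Σt_A − Σt_B) − (Σ(ρt)_A − Σ(ρt)_B) / ρ_m.
Σt_A = 21.5 km; Σt_B = 12.84 km; Σ(ρt)_A = 57.534; Σ(ρt)_B = 30.74172 (in km·g/cm³).
e = (21.5 − 12.84) − (57.534 − 30.74172) / 3.391 = 0.759 km.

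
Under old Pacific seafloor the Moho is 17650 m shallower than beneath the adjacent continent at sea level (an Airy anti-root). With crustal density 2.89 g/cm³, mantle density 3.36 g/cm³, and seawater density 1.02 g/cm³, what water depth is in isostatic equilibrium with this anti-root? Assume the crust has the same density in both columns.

4440 m

Replacing a thickness d of crust by seawater at the top must be balanced by replacing crust with mantle at the base: d (ρ_c − ρ_w) = a (ρ_m − ρ_c).
d = a (ρ_m − ρ_c)/(ρ_c − ρ_w) = 17650 m × 0.47/1.87 = 4440 m.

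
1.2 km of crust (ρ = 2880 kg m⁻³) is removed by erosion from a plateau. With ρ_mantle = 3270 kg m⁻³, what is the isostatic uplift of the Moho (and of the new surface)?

Unloading: uplift u = e ρ_c/ρ_m = 1.2 km × 2880/3270 = 1.06 km.

1.06 km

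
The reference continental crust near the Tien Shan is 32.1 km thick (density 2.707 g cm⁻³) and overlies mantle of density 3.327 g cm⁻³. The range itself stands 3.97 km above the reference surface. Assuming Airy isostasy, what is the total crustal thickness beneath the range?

53.4 km

Root depth r = h ρ_c / (ρ_m − ρ_c) = 3.97 km × 2.707 / 0.62 = 17.33 km.
Total thickness = T + h + r = 32.1 km + 3.97 km + 17.33 km = 53.4 km.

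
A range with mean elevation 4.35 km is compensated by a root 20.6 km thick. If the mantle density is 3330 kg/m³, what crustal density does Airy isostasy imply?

2750 kg/m³

ρ_c h = (ρ_m − ρ_c) r → ρ_c (h + r) = ρ_m r → ρ_c = ρ_m r / (h + r).
ρ_c = 3330 × 20.6 km / (4.35 km + 20.6 km) = 2750 kg/m³.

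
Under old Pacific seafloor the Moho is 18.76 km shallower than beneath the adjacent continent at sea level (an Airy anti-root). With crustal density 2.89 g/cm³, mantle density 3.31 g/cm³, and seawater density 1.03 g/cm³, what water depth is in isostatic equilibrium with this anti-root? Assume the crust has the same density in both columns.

4.24 km

Replacing a thickness d of crust by seawater at the top must be balanced by replacing crust with mantle at the base: d (ρ_c − ρ_w) = a (ρ_m − ρ_c).
d = a (ρ_m − ρ_c)/(ρ_c − ρ_w) = 18.76 km × 0.42/1.86 = 4.24 km.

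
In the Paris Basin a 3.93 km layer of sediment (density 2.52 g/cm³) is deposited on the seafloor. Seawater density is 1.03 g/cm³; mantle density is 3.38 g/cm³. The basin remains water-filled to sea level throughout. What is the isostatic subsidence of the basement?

2.49 km

Submarine loading: the sediment displaces seawater, and the subsidence is in turn flooded, so s (ρ_m − ρ_w) = t (ρ_sed − ρ_w).
s = 3.93 km × (2.52 − 1.03) / (3.38 − 1.03) = 2.49 km.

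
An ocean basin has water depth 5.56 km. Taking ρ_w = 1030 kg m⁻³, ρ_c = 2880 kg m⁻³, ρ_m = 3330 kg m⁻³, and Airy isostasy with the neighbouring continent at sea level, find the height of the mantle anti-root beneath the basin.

Equating mass per unit area of the two columns: replacing crust with seawater at the top is compensated by replacing crust with mantle at the base: d (ρ_c − ρ_w) = a (ρ_m − ρ_c).
a = d (ρ_c − ρ_w)/(ρ_m − ρ_c) = 5.56 km × 1850/450 = 22.9 km.

22.9 km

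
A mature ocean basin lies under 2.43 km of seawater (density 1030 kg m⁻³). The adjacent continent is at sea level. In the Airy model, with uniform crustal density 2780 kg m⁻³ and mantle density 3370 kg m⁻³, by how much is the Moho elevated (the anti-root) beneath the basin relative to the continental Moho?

Balancing pressure at the compensation depth: replacing crust with seawater at the top is compensated by replacing crust with mantle at the base: d (ρ_c − ρ_w) = a (ρ_m − ρ_c).
a = d (ρ_c − ρ_w)/(ρ_m − ρ_c) = 2.43 km × 1750/590 = 7.21 km.

7.21 km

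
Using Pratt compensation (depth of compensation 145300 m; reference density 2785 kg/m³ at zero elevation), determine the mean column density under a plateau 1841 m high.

2750 kg/m³

Pratt balance: ρ_ref D = ρ (D + h).
ρ = ρ_ref D/(D + h) = 2785 × 145300 m/(145300 m + 1841 m) = 2750 kg/m³.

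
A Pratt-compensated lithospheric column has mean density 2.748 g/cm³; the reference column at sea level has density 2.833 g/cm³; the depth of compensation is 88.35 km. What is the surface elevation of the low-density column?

ρ_ref D = ρ (D + h) → h = D (ρ_ref − ρ)/ρ.
h = 88.35 km × (2.833 − 2.748)/2.748 = 2.73 km.

2.73 km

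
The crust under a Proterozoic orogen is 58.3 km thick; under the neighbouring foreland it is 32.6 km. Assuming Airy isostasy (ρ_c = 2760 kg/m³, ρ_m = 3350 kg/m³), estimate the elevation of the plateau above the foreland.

4.53 km

Excess crust Δ = 58.3 km − 32.6 km = 25.7 km, split between elevation h and root r with h + r = Δ.
Airy balance ρ_c h = (ρ_m − ρ_c) r gives r = h ρ_c/(ρ_m − ρ_c), so h (1 + ρ_c/(ρ_m − ρ_c)) = Δ, i.e. h = Δ (ρ_m − ρ_c)/ρ_m.
h = 25.7 km × 590/3350 = 4.53 km.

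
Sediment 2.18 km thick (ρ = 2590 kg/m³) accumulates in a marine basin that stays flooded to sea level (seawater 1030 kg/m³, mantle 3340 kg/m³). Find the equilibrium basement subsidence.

Submarine loading: the sediment displaces seawater, and the subsidence is in turn flooded, so s (ρ_m − ρ_w) = t (ρ_sed − ρ_w).
s = 2.18 km × (2590 − 1030) / (3340 − 1030) = 1.47 km.

1.47 km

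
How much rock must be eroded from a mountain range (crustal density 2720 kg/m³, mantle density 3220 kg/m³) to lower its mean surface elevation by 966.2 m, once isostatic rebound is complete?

Net drop Δ = e − u = e − e ρ_c/ρ_m = e (ρ_m − ρ_c)/ρ_m.
e = Δ ρ_m/(ρ_m − ρ_c) = 966.2 m × 3220/500 = 6220 m.

6220 m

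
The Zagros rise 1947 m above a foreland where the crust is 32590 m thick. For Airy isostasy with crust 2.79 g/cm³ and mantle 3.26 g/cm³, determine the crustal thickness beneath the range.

46100 m

Root depth r = h ρ_c / (ρ_m − ρ_c) = 1947 m × 2.79 / 0.47 = 11560 m.
Total thickness = T + h + r = 32590 m + 1947 m + 11560 m = 46100 m.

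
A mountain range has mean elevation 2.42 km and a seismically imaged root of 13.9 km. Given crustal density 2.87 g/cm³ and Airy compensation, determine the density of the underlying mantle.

3.37 g/cm³

Airy balance: ρ_c h = (ρ_m − ρ_c) r → ρ_m = ρ_c (1 + h/r).
ρ_m = 2.87 × (1 + 2.42 km/13.9 km) = 3.37 g/cm³.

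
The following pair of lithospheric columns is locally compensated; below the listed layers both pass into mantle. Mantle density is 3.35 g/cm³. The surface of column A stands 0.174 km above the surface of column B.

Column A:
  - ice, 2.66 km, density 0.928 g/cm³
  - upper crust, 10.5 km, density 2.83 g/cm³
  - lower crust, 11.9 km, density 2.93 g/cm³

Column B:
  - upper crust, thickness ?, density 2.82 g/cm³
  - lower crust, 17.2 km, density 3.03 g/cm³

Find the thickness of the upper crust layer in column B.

20.4 km

Take the compensation level at the base of the deeper column (depth z_c below the surface of column A) and equate Σ ρ_i t_i down to z_c; mantle fills any gap and the z_c terms cancel.
Column A: 2.66×0.928 + 10.5×2.83 + 11.9×2.93 + (z_c − 25.06)×3.35
Column B: 0.174×0 + x×2.82 + 17.2×3.03 + (z_c − 0.174 − 17.2 − x)×3.35
The z_c×3.35 term appears on both sides and cancels. Collect the known terms of each column as K = Σ(ρt)_known − 3.35 × (depth of known layers): K_A = 67.05048 − 3.35×25.06 = −16.90052; K_B = 52.116 − 3.35×(0.174 + 17.2) = −6.0869.
Balance: K_A = K_B − x×(3.35 − 2.82), so x = (K_B − K_A)/(3.35 − 2.82) = 10.8136/0.53 = 20.4 km.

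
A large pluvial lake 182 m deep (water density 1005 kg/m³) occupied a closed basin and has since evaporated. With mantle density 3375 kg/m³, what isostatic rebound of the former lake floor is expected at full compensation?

u = d ρ_w/ρ_m = 182 m × 1005/3375 = 54.2 m.

54.2 m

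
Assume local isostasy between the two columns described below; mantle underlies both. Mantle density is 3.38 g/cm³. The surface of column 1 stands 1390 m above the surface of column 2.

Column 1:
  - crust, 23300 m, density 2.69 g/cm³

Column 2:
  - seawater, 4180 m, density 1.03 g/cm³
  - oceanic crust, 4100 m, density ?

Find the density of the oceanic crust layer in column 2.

Take the compensation level at the base of the deeper column (depth z_c below the surface of column 1) and equate Σ ρ_i t_i down to z_c; mantle fills any gap and the z_c terms cancel.
Column 1: 23300×2.69 + (z_c − 23300)×3.38
Column 2: 1390×0 + 4180×1.03 + 4100×ρ + (z_c − 1390 − 8280)×3.38
The z_c×3.38 term appears on both sides and cancels. Collect the known terms of each column as K = Σ(ρt)_known − 3.38 × (depth of known layers): K_1 = 62677 − 3.38×23300 = −16077; K_2 = 4305.4 − 3.38×(1390 + 8280) = −28379.2.
Balance: K_1 = K_2 + 4100×ρ, so ρ = (K_1 − K_2)/4100 = 12302.2/4100 = 3 g/cm³.

3 g/cm³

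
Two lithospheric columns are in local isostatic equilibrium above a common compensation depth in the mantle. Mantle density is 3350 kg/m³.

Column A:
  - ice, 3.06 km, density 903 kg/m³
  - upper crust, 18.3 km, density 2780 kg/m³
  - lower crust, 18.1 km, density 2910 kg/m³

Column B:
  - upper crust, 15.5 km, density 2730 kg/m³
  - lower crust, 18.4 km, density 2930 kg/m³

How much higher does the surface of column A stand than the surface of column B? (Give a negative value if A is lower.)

For any compensation level in the mantle, the mantle terms cancel and isostasy reduces to e = (Σt_A − Σt_B) − (Σ(ρt)_A − Σ(ρt)_B) / ρ_m.
Σt_A = 39.46 km; Σt_B = 33.9 km; Σ(ρt)_A = 106308.18; Σ(ρt)_B = 96227 (in km·kg/m³).
e = (39.46 − 33.9) − (106308.18 − 96227) / 3350 = 2.55 km.

2.55 km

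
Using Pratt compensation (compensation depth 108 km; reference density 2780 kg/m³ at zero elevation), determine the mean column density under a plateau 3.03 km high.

Pratt balance: ρ_ref D = ρ (D + h).
ρ = ρ_ref D/(D + h) = 2780 × 108 km/(108 km + 3.03 km) = 2700 kg/m³.

2700 kg/m³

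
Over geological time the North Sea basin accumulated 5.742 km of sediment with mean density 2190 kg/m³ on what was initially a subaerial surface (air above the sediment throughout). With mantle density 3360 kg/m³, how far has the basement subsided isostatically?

Subaerial load: s = t ρ_sed / ρ_m = 5.742 km × 2190/3360 = 3.74 km.

3.74 km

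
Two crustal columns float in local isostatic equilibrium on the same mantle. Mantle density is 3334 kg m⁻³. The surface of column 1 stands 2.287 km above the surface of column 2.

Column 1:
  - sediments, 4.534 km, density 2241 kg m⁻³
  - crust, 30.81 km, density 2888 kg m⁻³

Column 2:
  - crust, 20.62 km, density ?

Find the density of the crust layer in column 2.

2800 kg m⁻³

Take the compensation level at the base of the deeper column (depth z_c below the surface of column 1) and equate Σ ρ_i t_i down to z_c; mantle fills any gap and the z_c terms cancel.
Column 1: 4.534×2241 + 30.81×2888 + (z_c − 35.344)×3334
Column 2: 2.287×0 + 20.62×ρ + (z_c − 2.287 − 20.62)×3334
The z_c×3334 term appears on both sides and cancels. Collect the known terms of each column as K = Σ(ρt)_known − 3334 × (depth of known layers): K_1 = 99139.974 − 3334×35.344 = −18696.922; K_2 = 0 − 3334×(2.287 + 20.62) = −76371.938.
Balance: K_1 = K_2 + 20.62×ρ, so ρ = (K_1 − K_2)/20.62 = 57675/20.62 = 2800 kg m⁻³.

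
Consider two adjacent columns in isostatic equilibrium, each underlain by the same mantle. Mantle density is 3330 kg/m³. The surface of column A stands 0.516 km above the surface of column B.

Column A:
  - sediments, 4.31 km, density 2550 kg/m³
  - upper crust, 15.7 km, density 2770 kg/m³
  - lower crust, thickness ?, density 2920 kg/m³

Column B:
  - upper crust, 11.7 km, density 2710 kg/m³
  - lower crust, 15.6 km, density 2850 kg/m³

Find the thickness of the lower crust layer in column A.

10.5 km

Take the compensation level at the base of the deeper column (depth z_c below the surface of column A) and equate Σ ρ_i t_i down to z_c; mantle fills any gap and the z_c terms cancel.
Column A: 4.31×2550 + 15.7×2770 + x×2920 + (z_c − 20.01 − x)×3330
Column B: 0.516×0 + 11.7×2710 + 15.6×2850 + (z_c − 0.516 − 27.3)×3330
The z_c×3330 term appears on both sides and cancels. Collect the known terms of each column as K = Σ(ρt)_known − 3330 × (depth of known layers): K_A = 54479.5 − 3330×20.01 = −12153.8; K_B = 76167 − 3330×(0.516 + 27.3) = −16460.28.
Balance: K_A − x×(3330 − 2920) = K_B, so x = (K_A − K_B)/(3330 − 2920) = 4306.48/410 = 10.5 km.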